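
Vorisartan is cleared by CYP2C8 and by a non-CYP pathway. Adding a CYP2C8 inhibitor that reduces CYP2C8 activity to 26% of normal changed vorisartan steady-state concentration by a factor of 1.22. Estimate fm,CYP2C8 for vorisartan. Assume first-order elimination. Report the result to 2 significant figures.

0.24

CL'/CL = 1 / 1.22 = 0.8197
0.26·fm + (1 − fm) = 0.8197
fm = (0.8197 − 1) / (0.26 − 1) = 0.24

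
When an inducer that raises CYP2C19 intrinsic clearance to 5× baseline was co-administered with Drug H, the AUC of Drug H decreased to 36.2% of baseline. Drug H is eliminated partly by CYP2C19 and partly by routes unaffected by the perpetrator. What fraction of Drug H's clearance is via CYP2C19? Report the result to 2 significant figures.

Let x = fm,CYP2C19. Because AUC ∝ 1/CL, relative clearance rose to 1/0.362 = 2.762.
Setting x·5 + (1 − x) = 2.762 and solving: x = (2.762 − 1)/(5 − 1) = 0.44.

0.44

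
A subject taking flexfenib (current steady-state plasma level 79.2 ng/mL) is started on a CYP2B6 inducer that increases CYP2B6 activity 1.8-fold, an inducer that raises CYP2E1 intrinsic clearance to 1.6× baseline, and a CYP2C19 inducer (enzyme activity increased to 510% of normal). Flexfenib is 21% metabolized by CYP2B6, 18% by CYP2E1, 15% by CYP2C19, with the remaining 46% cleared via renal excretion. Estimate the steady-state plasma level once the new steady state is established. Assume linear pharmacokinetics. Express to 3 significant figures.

41.9 ng/mL

CYP2B6: 0.21 × 1.8 = 0.378
CYP2E1: 0.18 × 1.6 = 0.288
CYP2C19: 0.15 × 5.1 = 0.765
Other: 0.46 (unchanged)
CL_new/CL_old = 0.378 + 0.288 + 0.765 + 0.46 = 1.891.
Dividing the baseline by the relative clearance: 79.2 / 1.891 = 41.9 ng/mL.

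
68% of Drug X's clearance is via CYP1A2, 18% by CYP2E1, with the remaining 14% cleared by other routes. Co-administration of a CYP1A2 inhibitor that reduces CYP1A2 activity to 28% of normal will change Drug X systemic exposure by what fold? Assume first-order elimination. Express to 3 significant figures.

The CYP1A2 pathway (68% of clearance) falls to 0.28× activity: 0.68 × 0.28 = 0.1904.
CYP2E1 (18%) and the residual 14% are unaffected.
New clearance relative to baseline: 0.1904 + 0.18 + 0.14 = 0.5104.
Since systemic exposure ∝ 1/CL, the ratio is 1 / 0.5104 = 1.96.

1.96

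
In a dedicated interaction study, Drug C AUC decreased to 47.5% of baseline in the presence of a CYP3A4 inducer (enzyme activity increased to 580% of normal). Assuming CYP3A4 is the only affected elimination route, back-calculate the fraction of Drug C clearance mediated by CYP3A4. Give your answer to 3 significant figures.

Let x = fm,CYP3A4. Because AUC ∝ 1/CL, relative clearance rose to 1/0.475 = 2.105.
Only the CYP3A4 route changed, so 2.105 = x·5.8 + (1 − x), giving x = 0.230.

0.230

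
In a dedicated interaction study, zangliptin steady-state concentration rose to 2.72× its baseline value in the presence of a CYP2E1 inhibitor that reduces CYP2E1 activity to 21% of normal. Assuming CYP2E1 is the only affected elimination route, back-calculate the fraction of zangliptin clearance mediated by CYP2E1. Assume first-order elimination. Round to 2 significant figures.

CL'/CL = 1 / 2.72 = 0.3676
0.21·fm + (1 − fm) = 0.3676
fm = (0.3676 − 1) / (0.21 − 1) = 0.80

0.80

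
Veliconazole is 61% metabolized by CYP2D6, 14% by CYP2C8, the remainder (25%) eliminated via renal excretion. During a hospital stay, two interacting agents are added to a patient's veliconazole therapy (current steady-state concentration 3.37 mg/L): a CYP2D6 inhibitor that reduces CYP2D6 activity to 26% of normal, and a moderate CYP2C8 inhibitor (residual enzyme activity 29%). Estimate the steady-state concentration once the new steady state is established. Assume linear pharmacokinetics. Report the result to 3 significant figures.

The CYP2D6 pathway (61% of clearance) falls to 0.26× activity: 0.61 × 0.26 = 0.1586.
The CYP2C8 pathway (14% of clearance) is reduced to 0.29× activity: 0.14 × 0.29 = 0.0406.
The remaining 25% of clearance is unaffected.
Relative clearance = 0.1586 + 0.0406 + 0.25 = 0.4492.
New steady-state concentration = 3.37 / 0.4492 = 7.50 mg/L (concentration scales inversely with clearance).

7.50 mg/L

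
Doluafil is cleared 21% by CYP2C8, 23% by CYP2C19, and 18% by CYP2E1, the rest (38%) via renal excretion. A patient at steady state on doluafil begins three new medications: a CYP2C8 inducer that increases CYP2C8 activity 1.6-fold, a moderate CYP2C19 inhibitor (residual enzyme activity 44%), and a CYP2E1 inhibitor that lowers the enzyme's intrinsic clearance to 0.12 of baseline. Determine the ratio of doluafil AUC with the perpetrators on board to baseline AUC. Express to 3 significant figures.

CYP2C8: 0.21 × 1.6 = 0.336
CYP2C19: 0.23 × 0.44 = 0.1012
CYP2E1: 0.18 × 0.12 = 0.0216
Other: 0.38 (unchanged)
Relative clearance = 0.336 + 0.1012 + 0.0216 + 0.38 = 0.8388.
Net AUC ratio = 1 / 0.8388 = 1.19.

1.19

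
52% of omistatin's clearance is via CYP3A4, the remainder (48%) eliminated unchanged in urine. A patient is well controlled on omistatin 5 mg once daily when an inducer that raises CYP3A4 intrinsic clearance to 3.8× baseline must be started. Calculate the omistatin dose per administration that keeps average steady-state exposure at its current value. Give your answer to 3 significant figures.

12.3 mg

The CYP3A4 pathway (52% of clearance) is boosted to 3.8× activity: 0.52 × 3.8 = 1.976.
Non-CYP routes (48%) are unchanged.
New clearance relative to baseline: 1.976 + 0.48 = 2.456.
To maintain the same steady-state level, dose must scale with clearance: new dose = 5 × 2.456 = 12.3 mg.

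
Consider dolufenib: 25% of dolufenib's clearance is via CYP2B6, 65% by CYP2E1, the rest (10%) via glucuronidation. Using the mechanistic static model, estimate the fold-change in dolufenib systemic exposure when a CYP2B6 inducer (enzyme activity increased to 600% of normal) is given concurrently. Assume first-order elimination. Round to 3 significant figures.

0.444

The CYP2B6 pathway (25% of clearance) rises to 6× activity: 0.25 × 6 = 1.5.
CYP2E1 (65%) and the residual 10% are unaffected.
CL_new/CL_old = 1.5 + 0.65 + 0.1 = 2.25.
Systemic exposure ratio = CL_old/CL_new = 1 / 2.25 = 0.444.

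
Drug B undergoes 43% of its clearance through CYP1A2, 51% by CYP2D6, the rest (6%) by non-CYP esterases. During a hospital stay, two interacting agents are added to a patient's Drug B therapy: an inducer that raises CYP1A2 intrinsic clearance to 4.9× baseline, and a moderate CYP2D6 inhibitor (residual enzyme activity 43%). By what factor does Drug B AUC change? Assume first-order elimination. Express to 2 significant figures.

0.42

The CYP1A2 pathway (43% of clearance) increases to 4.9× activity: 0.43 × 4.9 = 2.107.
The CYP2D6 pathway (51% of clearance) drops to 0.43× activity: 0.51 × 0.43 = 0.2193.
The remaining 6% of clearance is unaffected.
New clearance relative to baseline: 2.107 + 0.2193 + 0.06 = 2.3863.
AUC ∝ 1/CL: fold-change = 1 / 2.3863 = 0.42.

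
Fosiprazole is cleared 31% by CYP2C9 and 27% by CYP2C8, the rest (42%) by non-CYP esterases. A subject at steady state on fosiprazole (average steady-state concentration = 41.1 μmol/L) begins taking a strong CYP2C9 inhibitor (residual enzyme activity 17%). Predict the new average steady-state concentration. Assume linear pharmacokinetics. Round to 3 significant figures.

The CYP2C9 pathway (31% of clearance) drops to 0.17× activity: 0.31 × 0.17 = 0.0527.
CYP2C8 (27%) and the residual 42% are unaffected.
Relative clearance = 0.0527 + 0.27 + 0.42 = 0.7427.
New average steady-state concentration = baseline ÷ relative clearance = 41.1 / 0.7427 = 55.3 μmol/L.

55.3 μmol/L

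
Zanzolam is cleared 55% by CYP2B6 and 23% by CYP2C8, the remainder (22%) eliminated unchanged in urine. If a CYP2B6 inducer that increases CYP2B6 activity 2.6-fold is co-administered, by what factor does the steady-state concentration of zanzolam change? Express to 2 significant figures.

CYP2B6: 0.55 × 2.6 = 1.43
CYP2C8: 0.23 (unchanged)
Other: 0.22 (unchanged)
CL_new/CL_old = 1.43 + 0.23 + 0.22 = 1.88.
Steady-state concentration ratio = CL_old/CL_new = 1 / 1.88 = 0.53.

0.53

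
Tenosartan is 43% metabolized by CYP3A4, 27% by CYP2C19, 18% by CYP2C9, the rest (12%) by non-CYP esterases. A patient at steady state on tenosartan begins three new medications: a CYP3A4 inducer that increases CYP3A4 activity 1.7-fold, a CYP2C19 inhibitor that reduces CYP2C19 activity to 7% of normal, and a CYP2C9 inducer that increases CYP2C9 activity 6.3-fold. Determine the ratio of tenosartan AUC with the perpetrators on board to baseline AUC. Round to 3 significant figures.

CYP3A4: 0.43 × 1.7 = 0.731
CYP2C19: 0.27 × 0.07 = 0.0189
CYP2C9: 0.18 × 6.3 = 1.134
Other: 0.12 (unchanged)
Relative clearance = 0.731 + 0.0189 + 1.134 + 0.12 = 2.0039.
AUC ∝ 1/CL: fold-change = 1 / 2.0039 = 0.499.

0.499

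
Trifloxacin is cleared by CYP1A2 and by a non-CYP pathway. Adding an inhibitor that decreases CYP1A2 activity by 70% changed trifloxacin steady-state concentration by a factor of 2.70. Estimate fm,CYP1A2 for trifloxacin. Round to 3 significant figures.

Let fm be the CYP1A2 fraction. New clearance relative to baseline = fm × 0.3 + (1 − fm).
Steady-state concentration ratio = 1 / (new CL fraction), so new CL fraction = 1 / 2.70 = 0.3704.
fm × 0.3 + 1 − fm = 0.3704  ⇒  fm × (0.3 − 1) = −0.6296  ⇒  fm = 0.899.

0.899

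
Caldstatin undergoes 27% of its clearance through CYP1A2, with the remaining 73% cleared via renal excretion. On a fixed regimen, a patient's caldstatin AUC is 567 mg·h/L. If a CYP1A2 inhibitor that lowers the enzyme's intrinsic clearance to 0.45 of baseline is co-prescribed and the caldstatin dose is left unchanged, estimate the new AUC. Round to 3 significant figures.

The CYP1A2 pathway (27% of clearance) drops to 0.45× activity: 0.27 × 0.45 = 0.1215.
The remaining 73% of clearance is unaffected.
New clearance relative to baseline: 0.1215 + 0.73 = 0.8515.
With dosing unchanged, AUC scales as 1/CL: 567 / 0.8515 = 666 mg·h/L.

666 mg·h/L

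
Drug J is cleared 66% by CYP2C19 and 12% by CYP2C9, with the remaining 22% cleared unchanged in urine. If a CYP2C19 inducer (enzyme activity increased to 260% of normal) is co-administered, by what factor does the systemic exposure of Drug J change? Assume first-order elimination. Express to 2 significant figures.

0.49

The CYP2C19 pathway (66% of clearance) is boosted to 2.6× activity: 0.66 × 2.6 = 1.716.
CYP2C9 (12%) and the residual 22% are unaffected.
New clearance relative to baseline: 1.716 + 0.12 + 0.22 = 2.056.
Since systemic exposure ∝ 1/CL, the ratio is 1 / 2.056 = 0.49.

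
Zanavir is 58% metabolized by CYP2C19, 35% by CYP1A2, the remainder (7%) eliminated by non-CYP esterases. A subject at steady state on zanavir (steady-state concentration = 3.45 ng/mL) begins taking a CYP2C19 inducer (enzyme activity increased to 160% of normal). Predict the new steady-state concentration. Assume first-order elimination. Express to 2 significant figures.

The CYP2C19 pathway (58% of clearance) increases to 1.6× activity: 0.58 × 1.6 = 0.928.
CYP1A2 (35%) and the residual 7% are unaffected.
New clearance relative to baseline: 0.928 + 0.35 + 0.07 = 1.348.
New steady-state concentration = baseline ÷ relative clearance = 3.45 / 1.348 = 2.6 ng/mL.

2.6 ng/mL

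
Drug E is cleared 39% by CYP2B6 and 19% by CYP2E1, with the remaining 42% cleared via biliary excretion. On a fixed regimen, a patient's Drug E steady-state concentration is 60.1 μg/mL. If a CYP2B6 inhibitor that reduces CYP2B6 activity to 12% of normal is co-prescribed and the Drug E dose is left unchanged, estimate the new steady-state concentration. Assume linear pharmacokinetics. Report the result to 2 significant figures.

92 μg/mL

CYP2B6: 0.39 × 0.12 = 0.0468
CYP2E1: 0.19 (unchanged)
Other: 0.42 (unchanged)
New clearance relative to baseline: 0.0468 + 0.19 + 0.42 = 0.6568.
Steady-state concentration ∝ 1/CL, so new value = 60.1 / 0.6568 = 92 μg/mL.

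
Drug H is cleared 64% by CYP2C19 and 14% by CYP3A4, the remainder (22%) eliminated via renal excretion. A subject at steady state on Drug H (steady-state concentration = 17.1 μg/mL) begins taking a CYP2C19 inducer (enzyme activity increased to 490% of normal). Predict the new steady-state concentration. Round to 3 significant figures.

4.89 μg/mL

CYP2C19: 0.64 × 4.9 = 3.136
CYP3A4: 0.14 (unchanged)
Other: 0.22 (unchanged)
Relative clearance = 3.136 + 0.14 + 0.22 = 3.496.
New steady-state concentration = baseline ÷ relative clearance = 17.1 / 3.496 = 4.89 μg/mL.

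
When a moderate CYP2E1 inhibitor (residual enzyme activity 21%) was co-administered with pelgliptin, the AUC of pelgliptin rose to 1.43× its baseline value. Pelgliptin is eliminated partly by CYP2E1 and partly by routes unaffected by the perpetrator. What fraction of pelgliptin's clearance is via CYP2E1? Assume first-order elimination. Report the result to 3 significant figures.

CL'/CL = 1 / 1.43 = 0.6993
0.21·fm + (1 − fm) = 0.6993
fm = (0.6993 − 1) / (0.21 − 1) = 0.381

0.381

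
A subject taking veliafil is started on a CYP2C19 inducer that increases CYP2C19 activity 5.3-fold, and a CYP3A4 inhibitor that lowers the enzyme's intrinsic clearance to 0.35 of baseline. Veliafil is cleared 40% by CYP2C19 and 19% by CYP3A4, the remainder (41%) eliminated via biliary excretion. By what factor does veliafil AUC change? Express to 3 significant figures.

0.385

The CYP2C19 pathway (40% of clearance) is boosted to 5.3× activity: 0.4 × 5.3 = 2.12.
The CYP3A4 pathway (19% of clearance) is reduced to 0.35× activity: 0.19 × 0.35 = 0.0665.
The remaining 41% of clearance is unaffected.
Relative clearance = 2.12 + 0.0665 + 0.41 = 2.5965.
Because AUC varies inversely with clearance, the combined effect is 1 / 2.5965 = 0.385.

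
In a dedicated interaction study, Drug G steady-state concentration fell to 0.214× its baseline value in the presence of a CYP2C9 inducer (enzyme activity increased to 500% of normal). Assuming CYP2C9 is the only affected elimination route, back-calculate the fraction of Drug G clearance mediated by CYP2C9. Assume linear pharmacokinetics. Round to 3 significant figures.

Let x = fm,CYP2C9. Because steady-state concentration ∝ 1/CL, relative clearance rose to 1/0.214 = 4.673.
Setting x·5 + (1 − x) = 4.673 and solving: x = (4.673 − 1)/(5 − 1) = 0.918.

0.918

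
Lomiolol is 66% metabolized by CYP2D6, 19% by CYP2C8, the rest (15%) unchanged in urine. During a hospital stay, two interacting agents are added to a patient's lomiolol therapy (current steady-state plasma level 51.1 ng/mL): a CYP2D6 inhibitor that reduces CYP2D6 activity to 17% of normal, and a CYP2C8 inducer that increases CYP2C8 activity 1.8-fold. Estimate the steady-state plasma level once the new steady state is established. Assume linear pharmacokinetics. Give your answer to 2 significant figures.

The CYP2D6 pathway (66% of clearance) drops to 0.17× activity: 0.66 × 0.17 = 0.1122.
The CYP2C8 pathway (19% of clearance) increases to 1.8× activity: 0.19 × 1.8 = 0.342.
Non-CYP routes (15%) are unchanged.
CL_new/CL_old = 0.1122 + 0.342 + 0.15 = 0.6042.
Steady-state plasma level ∝ 1/CL: new value = 51.1 / 0.6042 = 85 ng/mL.

85 ng/mL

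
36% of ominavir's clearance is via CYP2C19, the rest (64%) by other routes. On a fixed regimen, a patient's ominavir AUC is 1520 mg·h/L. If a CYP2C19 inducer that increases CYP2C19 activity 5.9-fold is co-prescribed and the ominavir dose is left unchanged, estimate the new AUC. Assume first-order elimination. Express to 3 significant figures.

The CYP2C19 pathway (36% of clearance) is boosted to 5.9× activity: 0.36 × 5.9 = 2.124.
The remaining 64% of clearance is unaffected.
New clearance relative to baseline: 2.124 + 0.64 = 2.764.
AUC ∝ 1/CL, so new value = 1520 / 2.764 = 550 mg·h/L.

550 mg·h/L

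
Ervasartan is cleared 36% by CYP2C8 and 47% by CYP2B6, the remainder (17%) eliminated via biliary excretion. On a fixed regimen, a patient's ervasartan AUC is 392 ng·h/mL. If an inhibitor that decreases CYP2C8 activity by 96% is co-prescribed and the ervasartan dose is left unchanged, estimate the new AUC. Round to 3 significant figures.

The CYP2C8 pathway (36% of clearance) drops to 0.04× activity: 0.36 × 0.04 = 0.0144.
CYP2B6 (47%) and the residual 17% are unaffected.
Relative clearance = 0.0144 + 0.47 + 0.17 = 0.6544.
New AUC = baseline ÷ relative clearance = 392 / 0.6544 = 599 ng·h/mL.

599 ng·h/mL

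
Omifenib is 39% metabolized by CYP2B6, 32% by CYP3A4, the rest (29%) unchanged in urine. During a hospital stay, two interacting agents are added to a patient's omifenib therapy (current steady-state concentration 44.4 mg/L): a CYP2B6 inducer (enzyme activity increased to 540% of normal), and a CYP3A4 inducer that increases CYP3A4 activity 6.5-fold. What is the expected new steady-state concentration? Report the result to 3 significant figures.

The CYP2B6 pathway (39% of clearance) is boosted to 5.4× activity: 0.39 × 5.4 = 2.106.
The CYP3A4 pathway (32% of clearance) increases to 6.5× activity: 0.32 × 6.5 = 2.08.
Non-CYP routes (29%) are unchanged.
New clearance relative to baseline: 2.106 + 2.08 + 0.29 = 4.476.
Steady-state concentration ∝ 1/CL: new value = 44.4 / 4.476 = 9.92 mg/L.

9.92 mg/L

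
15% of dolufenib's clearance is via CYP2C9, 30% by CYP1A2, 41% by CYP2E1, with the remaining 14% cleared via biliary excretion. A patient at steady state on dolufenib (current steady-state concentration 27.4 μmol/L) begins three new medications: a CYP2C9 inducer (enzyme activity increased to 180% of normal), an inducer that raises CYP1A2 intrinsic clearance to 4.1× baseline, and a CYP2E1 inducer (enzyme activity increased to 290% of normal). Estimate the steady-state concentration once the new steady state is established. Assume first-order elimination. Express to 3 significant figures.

9.69 μmol/L

The CYP2C9 pathway (15% of clearance) rises to 1.8× activity: 0.15 × 1.8 = 0.27.
The CYP1A2 pathway (30% of clearance) increases to 4.1× activity: 0.3 × 4.1 = 1.23.
The CYP2E1 pathway (41% of clearance) rises to 2.9× activity: 0.41 × 2.9 = 1.189.
Non-CYP routes (14%) are unchanged.
Relative clearance = 0.27 + 1.23 + 1.189 + 0.14 = 2.829.
Dividing the baseline by the relative clearance: 27.4 / 2.829 = 9.69 μmol/L.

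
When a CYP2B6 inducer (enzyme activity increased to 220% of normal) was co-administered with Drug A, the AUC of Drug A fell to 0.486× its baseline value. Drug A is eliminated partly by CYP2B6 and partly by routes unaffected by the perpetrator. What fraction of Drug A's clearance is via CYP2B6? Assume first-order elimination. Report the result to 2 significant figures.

Let fm be the CYP2B6 fraction. New clearance relative to baseline = fm × 2.2 + (1 − fm).
AUC ratio = 1 / (new CL fraction), so new CL fraction = 1 / 0.486 = 2.058.
fm × 2.2 + 1 − fm = 2.058  ⇒  fm × (2.2 − 1) = 1.058  ⇒  fm = 0.88.

0.88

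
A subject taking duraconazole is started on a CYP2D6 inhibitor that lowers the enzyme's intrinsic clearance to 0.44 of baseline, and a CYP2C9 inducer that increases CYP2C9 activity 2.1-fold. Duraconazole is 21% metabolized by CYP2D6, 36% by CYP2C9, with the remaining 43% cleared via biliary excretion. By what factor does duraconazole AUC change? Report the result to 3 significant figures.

The CYP2D6 pathway (21% of clearance) is reduced to 0.44× activity: 0.21 × 0.44 = 0.0924.
The CYP2C9 pathway (36% of clearance) is boosted to 2.1× activity: 0.36 × 2.1 = 0.756.
The remaining 43% of clearance is unaffected.
New clearance relative to baseline: 0.0924 + 0.756 + 0.43 = 1.2784.
Net AUC ratio = 1 / 1.2784 = 0.782.

0.782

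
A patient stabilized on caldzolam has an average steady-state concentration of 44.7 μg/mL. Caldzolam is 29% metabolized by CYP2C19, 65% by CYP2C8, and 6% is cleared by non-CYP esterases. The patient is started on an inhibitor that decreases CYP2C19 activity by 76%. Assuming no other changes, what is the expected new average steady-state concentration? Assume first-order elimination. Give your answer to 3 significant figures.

57.3 μg/mL

The CYP2C19 pathway (29% of clearance) drops to 0.24× activity: 0.29 × 0.24 = 0.0696.
CYP2C8 (65%) and the residual 6% are unaffected.
Relative clearance = 0.0696 + 0.65 + 0.06 = 0.7796.
Average steady-state concentration ∝ 1/CL, so new value = 44.7 / 0.7796 = 57.3 μg/mL.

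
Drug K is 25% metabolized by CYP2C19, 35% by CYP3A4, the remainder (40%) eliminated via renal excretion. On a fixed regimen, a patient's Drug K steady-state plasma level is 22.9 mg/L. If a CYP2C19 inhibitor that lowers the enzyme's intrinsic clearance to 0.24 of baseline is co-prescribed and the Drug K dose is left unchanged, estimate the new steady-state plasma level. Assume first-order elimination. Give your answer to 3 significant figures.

CYP2C19: 0.25 × 0.24 = 0.06
CYP3A4: 0.35 (unchanged)
Other: 0.4 (unchanged)
Relative clearance = 0.06 + 0.35 + 0.4 = 0.81.
New steady-state plasma level = baseline ÷ relative clearance = 22.9 / 0.81 = 28.3 mg/L.

28.3 mg/L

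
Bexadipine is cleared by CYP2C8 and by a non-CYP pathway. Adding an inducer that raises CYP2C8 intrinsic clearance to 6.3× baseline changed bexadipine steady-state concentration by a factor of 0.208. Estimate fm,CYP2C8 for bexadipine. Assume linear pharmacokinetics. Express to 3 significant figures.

0.718

Let fm be the CYP2C8 fraction. New clearance relative to baseline = fm × 6.3 + (1 − fm).
Steady-state concentration ratio = 1 / (new CL fraction), so new CL fraction = 1 / 0.208 = 4.808.
fm × 6.3 + 1 − fm = 4.808  ⇒  fm × (6.3 − 1) = 3.808  ⇒  fm = 0.718.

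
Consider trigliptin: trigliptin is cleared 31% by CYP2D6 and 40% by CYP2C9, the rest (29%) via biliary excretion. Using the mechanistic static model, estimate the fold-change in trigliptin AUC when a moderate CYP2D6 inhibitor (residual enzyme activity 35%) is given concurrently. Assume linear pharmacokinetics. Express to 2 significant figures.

1.3

The CYP2D6 pathway (31% of clearance) is reduced to 0.35× activity: 0.31 × 0.35 = 0.1085.
CYP2C9 (40%) and the residual 29% are unaffected.
CL_new/CL_old = 0.1085 + 0.4 + 0.29 = 0.7985.
AUC is inversely proportional to clearance, so the fold-change is 1 / 0.7985 = 1.3.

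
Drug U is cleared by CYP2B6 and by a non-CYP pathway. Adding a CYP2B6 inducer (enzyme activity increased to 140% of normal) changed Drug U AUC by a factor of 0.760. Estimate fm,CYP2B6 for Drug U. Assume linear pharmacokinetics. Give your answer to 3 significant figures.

Call the CYP2B6 fraction fm. After the interaction, CL_new/CL_old = fm × 1.4 + (1 − fm).
AUC ratio = 1 / (new CL fraction), so new CL fraction = 1 / 0.760 = 1.316.
fm × 1.4 + 1 − fm = 1.316  ⇒  fm × (1.4 − 1) = 0.3158  ⇒  fm = 0.789.

0.789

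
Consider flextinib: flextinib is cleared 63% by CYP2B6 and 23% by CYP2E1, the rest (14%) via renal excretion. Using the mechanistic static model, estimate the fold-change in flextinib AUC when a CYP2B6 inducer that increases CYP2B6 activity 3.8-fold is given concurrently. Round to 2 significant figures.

0.36

CYP2B6: 0.63 × 3.8 = 2.394
CYP2E1: 0.23 (unchanged)
Other: 0.14 (unchanged)
CL_new/CL_old = 2.394 + 0.23 + 0.14 = 2.764.
AUC ratio = CL_old/CL_new = 1 / 2.764 = 0.36.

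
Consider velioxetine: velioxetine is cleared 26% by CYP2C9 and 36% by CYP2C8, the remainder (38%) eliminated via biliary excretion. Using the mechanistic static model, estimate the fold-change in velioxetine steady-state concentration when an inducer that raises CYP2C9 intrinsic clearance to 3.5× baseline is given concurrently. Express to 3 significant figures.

0.606

CYP2C9: 0.26 × 3.5 = 0.91
CYP2C8: 0.36 (unchanged)
Other: 0.38 (unchanged)
CL_new/CL_old = 0.91 + 0.36 + 0.38 = 1.65.
Steady-state concentration is inversely proportional to clearance, so the fold-change is 1 / 1.65 = 0.606.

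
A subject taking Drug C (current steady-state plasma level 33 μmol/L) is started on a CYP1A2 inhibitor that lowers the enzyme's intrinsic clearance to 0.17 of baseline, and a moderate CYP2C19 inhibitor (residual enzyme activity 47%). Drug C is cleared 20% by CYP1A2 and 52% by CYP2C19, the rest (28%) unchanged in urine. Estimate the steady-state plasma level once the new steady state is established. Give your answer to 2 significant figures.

The CYP1A2 pathway (20% of clearance) is reduced to 0.17× activity: 0.2 × 0.17 = 0.034.
The CYP2C19 pathway (52% of clearance) drops to 0.47× activity: 0.52 × 0.47 = 0.2444.
The remaining 28% of clearance is unaffected.
Relative clearance = 0.034 + 0.2444 + 0.28 = 0.5584.
Dividing the baseline by the relative clearance: 33 / 0.5584 = 59 μmol/L.

59 μmol/L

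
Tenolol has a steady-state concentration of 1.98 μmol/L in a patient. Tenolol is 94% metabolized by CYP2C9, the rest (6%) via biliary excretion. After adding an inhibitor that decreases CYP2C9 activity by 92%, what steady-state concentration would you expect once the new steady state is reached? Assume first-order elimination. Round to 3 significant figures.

The CYP2C9 pathway (94% of clearance) is reduced to 0.08× activity: 0.94 × 0.08 = 0.0752.
Non-CYP routes (6%) are unchanged.
Relative clearance = 0.0752 + 0.06 = 0.1352.
With dosing unchanged, steady-state concentration scales as 1/CL: 1.98 / 0.1352 = 14.6 μmol/L.

14.6 μmol/L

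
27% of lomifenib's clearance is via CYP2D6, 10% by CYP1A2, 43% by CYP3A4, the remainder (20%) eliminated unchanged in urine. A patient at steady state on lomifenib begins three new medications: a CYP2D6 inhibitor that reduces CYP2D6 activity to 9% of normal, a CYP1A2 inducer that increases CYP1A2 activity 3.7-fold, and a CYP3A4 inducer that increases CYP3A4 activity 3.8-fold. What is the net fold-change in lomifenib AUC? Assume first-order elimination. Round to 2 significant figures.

0.45

The CYP2D6 pathway (27% of clearance) is reduced to 0.09× activity: 0.27 × 0.09 = 0.0243.
The CYP1A2 pathway (10% of clearance) rises to 3.7× activity: 0.1 × 3.7 = 0.37.
The CYP3A4 pathway (43% of clearance) is boosted to 3.8× activity: 0.43 × 3.8 = 1.634.
Non-CYP routes (20%) are unchanged.
Relative clearance = 0.0243 + 0.37 + 1.634 + 0.2 = 2.2283.
Because AUC varies inversely with clearance, the combined effect is 1 / 2.2283 = 0.45.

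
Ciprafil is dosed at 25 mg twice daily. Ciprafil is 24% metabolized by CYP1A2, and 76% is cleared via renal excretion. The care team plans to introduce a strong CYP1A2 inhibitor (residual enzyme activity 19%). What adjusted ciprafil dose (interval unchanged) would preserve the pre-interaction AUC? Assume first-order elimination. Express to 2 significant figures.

20 mg

The CYP1A2 pathway (24% of clearance) falls to 0.19× activity: 0.24 × 0.19 = 0.0456.
The remaining 76% of clearance is unaffected.
New clearance relative to baseline: 0.0456 + 0.76 = 0.8056.
To maintain the same steady-state level, dose must scale with clearance: new dose = 25 × 0.8056 = 20 mg.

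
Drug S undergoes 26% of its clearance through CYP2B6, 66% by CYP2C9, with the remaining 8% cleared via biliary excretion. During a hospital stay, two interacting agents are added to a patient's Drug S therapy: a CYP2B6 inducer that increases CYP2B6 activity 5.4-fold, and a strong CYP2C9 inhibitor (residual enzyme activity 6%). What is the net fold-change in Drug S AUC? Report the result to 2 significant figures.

CYP2B6: 0.26 × 5.4 = 1.404
CYP2C9: 0.66 × 0.06 = 0.0396
Other: 0.08 (unchanged)
CL_new/CL_old = 1.404 + 0.0396 + 0.08 = 1.5236.
Net AUC ratio = 1 / 1.5236 = 0.66.

0.66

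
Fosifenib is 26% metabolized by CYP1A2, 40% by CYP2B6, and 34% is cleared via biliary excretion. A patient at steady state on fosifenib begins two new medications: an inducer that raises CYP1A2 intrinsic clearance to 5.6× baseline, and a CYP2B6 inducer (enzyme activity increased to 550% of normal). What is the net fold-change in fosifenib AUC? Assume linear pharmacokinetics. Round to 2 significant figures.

0.25

The CYP1A2 pathway (26% of clearance) rises to 5.6× activity: 0.26 × 5.6 = 1.456.
The CYP2B6 pathway (40% of clearance) increases to 5.5× activity: 0.4 × 5.5 = 2.2.
The remaining 34% of clearance is unaffected.
Relative clearance = 1.456 + 2.2 + 0.34 = 3.996.
Because AUC varies inversely with clearance, the combined effect is 1 / 3.996 = 0.25.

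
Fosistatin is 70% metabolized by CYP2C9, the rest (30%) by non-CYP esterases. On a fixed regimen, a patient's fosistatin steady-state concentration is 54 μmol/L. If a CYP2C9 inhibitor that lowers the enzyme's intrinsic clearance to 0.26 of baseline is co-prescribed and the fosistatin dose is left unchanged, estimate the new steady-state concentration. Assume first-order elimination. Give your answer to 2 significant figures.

1.1 × 10² μmol/L

CYP2C9: 0.7 × 0.26 = 0.182
Other: 0.3 (unchanged)
Relative clearance = 0.182 + 0.3 = 0.482.
With dosing unchanged, steady-state concentration scales as 1/CL: 54 / 0.482 = 1.1 × 10² μmol/L.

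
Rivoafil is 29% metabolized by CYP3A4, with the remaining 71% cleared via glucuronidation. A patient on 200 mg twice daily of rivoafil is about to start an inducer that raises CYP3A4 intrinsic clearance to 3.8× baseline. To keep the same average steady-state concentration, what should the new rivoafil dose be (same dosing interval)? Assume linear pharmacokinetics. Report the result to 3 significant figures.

CYP3A4: 0.29 × 3.8 = 1.102
Other: 0.71 (unchanged)
New clearance relative to baseline: 1.102 + 0.71 = 1.812.
Css,avg = (dose rate)/CL, so holding Css fixed requires dose ∝ CL: 200 × 1.812 = 362 mg.

362 mg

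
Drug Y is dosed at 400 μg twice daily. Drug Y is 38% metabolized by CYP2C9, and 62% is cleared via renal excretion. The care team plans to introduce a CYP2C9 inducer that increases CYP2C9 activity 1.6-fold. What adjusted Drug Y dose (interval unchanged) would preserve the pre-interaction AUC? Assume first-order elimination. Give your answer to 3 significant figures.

491 μg

CYP2C9: 0.38 × 1.6 = 0.608
Other: 0.62 (unchanged)
New clearance relative to baseline: 0.608 + 0.62 = 1.228.
Exposure is unchanged when dose changes in proportion to clearance. New dose = 400 μg × 1.228 = 491 μg.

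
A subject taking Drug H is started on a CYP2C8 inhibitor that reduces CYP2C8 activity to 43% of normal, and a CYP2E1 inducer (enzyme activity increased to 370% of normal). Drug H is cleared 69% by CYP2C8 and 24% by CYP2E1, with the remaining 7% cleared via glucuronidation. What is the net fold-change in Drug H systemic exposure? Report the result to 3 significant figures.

0.797

The CYP2C8 pathway (69% of clearance) falls to 0.43× activity: 0.69 × 0.43 = 0.2967.
The CYP2E1 pathway (24% of clearance) is boosted to 3.7× activity: 0.24 × 3.7 = 0.888.
The remaining 7% of clearance is unaffected.
CL_new/CL_old = 0.2967 + 0.888 + 0.07 = 1.2547.
Net systemic exposure ratio = 1 / 1.2547 = 0.797.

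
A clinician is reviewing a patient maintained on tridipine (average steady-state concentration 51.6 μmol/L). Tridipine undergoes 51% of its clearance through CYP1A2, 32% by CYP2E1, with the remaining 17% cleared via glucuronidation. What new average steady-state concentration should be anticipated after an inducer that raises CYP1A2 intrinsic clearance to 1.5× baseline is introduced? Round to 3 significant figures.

The CYP1A2 pathway (51% of clearance) increases to 1.5× activity: 0.51 × 1.5 = 0.765.
CYP2E1 (32%) and the residual 17% are unaffected.
CL_new/CL_old = 0.765 + 0.32 + 0.17 = 1.255.
Average steady-state concentration ∝ 1/CL, so new value = 51.6 / 1.255 = 41.1 μmol/L.

41.1 μmol/L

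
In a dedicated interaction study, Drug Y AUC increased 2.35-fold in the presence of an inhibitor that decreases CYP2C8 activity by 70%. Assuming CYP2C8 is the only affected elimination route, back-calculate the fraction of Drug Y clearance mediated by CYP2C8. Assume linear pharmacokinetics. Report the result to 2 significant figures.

0.82

Let fm be the CYP2C8 fraction. New clearance relative to baseline = fm × 0.3 + (1 − fm).
AUC ratio = 1 / (new CL fraction), so new CL fraction = 1 / 2.35 = 0.4255.
fm × 0.3 + 1 − fm = 0.4255  ⇒  fm × (0.3 − 1) = −0.5745  ⇒  fm = 0.82.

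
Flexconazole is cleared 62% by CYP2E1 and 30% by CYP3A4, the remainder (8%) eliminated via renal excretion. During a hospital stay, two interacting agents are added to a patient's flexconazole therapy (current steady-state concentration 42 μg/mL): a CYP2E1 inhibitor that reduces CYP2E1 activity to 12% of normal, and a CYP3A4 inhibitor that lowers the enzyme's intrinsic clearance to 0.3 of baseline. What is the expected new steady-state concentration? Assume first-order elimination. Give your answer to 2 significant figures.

CYP2E1: 0.62 × 0.12 = 0.0744
CYP3A4: 0.3 × 0.3 = 0.09
Other: 0.08 (unchanged)
New clearance relative to baseline: 0.0744 + 0.09 + 0.08 = 0.2444.
New steady-state concentration = 42 / 0.2444 = 1.7 × 10² μg/mL (concentration scales inversely with clearance).

1.7 × 10² μg/mL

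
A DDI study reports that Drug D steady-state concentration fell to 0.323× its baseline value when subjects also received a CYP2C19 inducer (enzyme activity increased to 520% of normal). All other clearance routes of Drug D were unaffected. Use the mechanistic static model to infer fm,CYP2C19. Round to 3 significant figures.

Let x = fm,CYP2C19. Because steady-state concentration ∝ 1/CL, relative clearance rose to 1/0.323 = 3.096.
Only the CYP2C19 route changed, so 3.096 = x·5.2 + (1 − x), giving x = 0.499.

0.499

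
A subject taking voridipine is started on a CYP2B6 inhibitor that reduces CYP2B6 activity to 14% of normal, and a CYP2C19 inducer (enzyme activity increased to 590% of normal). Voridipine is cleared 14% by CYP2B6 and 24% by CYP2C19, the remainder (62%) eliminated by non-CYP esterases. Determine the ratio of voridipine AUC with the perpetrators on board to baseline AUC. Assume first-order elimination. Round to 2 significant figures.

0.49

The CYP2B6 pathway (14% of clearance) falls to 0.14× activity: 0.14 × 0.14 = 0.0196.
The CYP2C19 pathway (24% of clearance) is boosted to 5.9× activity: 0.24 × 5.9 = 1.416.
Non-CYP routes (62%) are unchanged.
New clearance relative to baseline: 0.0196 + 1.416 + 0.62 = 2.0556.
Net AUC ratio = 1 / 2.0556 = 0.49.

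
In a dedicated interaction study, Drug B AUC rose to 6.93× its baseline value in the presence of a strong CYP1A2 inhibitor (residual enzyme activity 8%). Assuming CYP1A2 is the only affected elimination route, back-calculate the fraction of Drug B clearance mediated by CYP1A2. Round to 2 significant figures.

CL'/CL = 1 / 6.93 = 0.1443
0.08·fm + (1 − fm) = 0.1443
fm = (0.1443 − 1) / (0.08 − 1) = 0.93

0.93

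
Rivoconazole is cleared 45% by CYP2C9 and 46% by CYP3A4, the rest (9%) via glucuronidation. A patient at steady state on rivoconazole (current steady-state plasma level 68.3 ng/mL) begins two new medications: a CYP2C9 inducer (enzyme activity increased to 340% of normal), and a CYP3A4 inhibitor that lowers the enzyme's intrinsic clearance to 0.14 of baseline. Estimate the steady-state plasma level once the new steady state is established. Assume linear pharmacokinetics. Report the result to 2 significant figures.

The CYP2C9 pathway (45% of clearance) increases to 3.4× activity: 0.45 × 3.4 = 1.53.
The CYP3A4 pathway (46% of clearance) falls to 0.14× activity: 0.46 × 0.14 = 0.0644.
Non-CYP routes (9%) are unchanged.
Relative clearance = 1.53 + 0.0644 + 0.09 = 1.6844.
Steady-state plasma level ∝ 1/CL: new value = 68.3 / 1.6844 = 41 ng/mL.

41 ng/mL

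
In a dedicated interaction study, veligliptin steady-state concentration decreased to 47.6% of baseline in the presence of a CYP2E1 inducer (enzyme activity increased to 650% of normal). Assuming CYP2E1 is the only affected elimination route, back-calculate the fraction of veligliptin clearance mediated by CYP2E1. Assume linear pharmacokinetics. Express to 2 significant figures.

Let x = fm,CYP2E1. Because steady-state concentration ∝ 1/CL, relative clearance rose to 1/0.476 = 2.101.
Only the CYP2E1 route changed, so 2.101 = x·6.5 + (1 − x), giving x = 0.20.

0.20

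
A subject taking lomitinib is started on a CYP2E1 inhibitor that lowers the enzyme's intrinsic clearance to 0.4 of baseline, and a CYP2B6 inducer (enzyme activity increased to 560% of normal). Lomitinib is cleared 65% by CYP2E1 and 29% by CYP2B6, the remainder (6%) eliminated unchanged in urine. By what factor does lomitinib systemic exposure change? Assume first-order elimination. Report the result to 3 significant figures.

The CYP2E1 pathway (65% of clearance) drops to 0.4× activity: 0.65 × 0.4 = 0.26.
The CYP2B6 pathway (29% of clearance) is boosted to 5.6× activity: 0.29 × 5.6 = 1.624.
The remaining 6% of clearance is unaffected.
CL_new/CL_old = 0.26 + 1.624 + 0.06 = 1.944.
Systemic exposure ∝ 1/CL: fold-change = 1 / 1.944 = 0.514.

0.514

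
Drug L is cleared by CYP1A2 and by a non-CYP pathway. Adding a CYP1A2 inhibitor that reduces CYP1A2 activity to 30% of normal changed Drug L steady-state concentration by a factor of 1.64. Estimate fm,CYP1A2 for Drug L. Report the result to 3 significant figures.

0.557

Let fm be the CYP1A2 fraction. New clearance relative to baseline = fm × 0.3 + (1 − fm).
Steady-state concentration ratio = 1 / (new CL fraction), so new CL fraction = 1 / 1.64 = 0.6098.
fm × 0.3 + 1 − fm = 0.6098  ⇒  fm × (0.3 − 1) = −0.3902  ⇒  fm = 0.557.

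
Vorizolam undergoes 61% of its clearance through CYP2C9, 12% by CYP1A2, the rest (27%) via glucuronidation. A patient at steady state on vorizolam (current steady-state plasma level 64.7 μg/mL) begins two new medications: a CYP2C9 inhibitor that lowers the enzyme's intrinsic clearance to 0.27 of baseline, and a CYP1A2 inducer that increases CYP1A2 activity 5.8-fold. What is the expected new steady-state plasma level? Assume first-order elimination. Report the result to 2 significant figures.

The CYP2C9 pathway (61% of clearance) falls to 0.27× activity: 0.61 × 0.27 = 0.1647.
The CYP1A2 pathway (12% of clearance) rises to 5.8× activity: 0.12 × 5.8 = 0.696.
Non-CYP routes (27%) are unchanged.
New clearance relative to baseline: 0.1647 + 0.696 + 0.27 = 1.1307.
New steady-state plasma level = 64.7 / 1.1307 = 57 μg/mL (concentration scales inversely with clearance).

57 μg/mL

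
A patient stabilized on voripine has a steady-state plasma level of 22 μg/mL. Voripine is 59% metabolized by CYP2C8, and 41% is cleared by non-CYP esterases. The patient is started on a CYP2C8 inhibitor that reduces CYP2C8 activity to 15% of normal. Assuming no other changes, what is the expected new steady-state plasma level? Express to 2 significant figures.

44 μg/mL

CYP2C8: 0.59 × 0.15 = 0.0885
Other: 0.41 (unchanged)
Relative clearance = 0.0885 + 0.41 = 0.4985.
With dosing unchanged, steady-state plasma level scales as 1/CL: 22 / 0.4985 = 44 μg/mL.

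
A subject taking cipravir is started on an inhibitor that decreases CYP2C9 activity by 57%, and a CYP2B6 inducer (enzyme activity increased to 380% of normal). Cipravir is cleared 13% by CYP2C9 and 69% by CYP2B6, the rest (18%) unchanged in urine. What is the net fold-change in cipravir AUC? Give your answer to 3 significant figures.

The CYP2C9 pathway (13% of clearance) drops to 0.43× activity: 0.13 × 0.43 = 0.0559.
The CYP2B6 pathway (69% of clearance) is boosted to 3.8× activity: 0.69 × 3.8 = 2.622.
Non-CYP routes (18%) are unchanged.
CL_new/CL_old = 0.0559 + 2.622 + 0.18 = 2.8579.
AUC ∝ 1/CL: fold-change = 1 / 2.8579 = 0.350.

0.350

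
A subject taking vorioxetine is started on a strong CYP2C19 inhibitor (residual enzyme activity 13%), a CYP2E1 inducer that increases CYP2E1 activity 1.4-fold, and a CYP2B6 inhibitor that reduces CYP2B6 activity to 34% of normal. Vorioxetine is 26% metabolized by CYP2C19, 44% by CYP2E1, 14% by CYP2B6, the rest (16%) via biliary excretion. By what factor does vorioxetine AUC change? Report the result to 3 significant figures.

1.17

The CYP2C19 pathway (26% of clearance) drops to 0.13× activity: 0.26 × 0.13 = 0.0338.
The CYP2E1 pathway (44% of clearance) is boosted to 1.4× activity: 0.44 × 1.4 = 0.616.
The CYP2B6 pathway (14% of clearance) falls to 0.34× activity: 0.14 × 0.34 = 0.0476.
Non-CYP routes (16%) are unchanged.
CL_new/CL_old = 0.0338 + 0.616 + 0.0476 + 0.16 = 0.8574.
Because AUC varies inversely with clearance, the combined effect is 1 / 0.8574 = 1.17.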